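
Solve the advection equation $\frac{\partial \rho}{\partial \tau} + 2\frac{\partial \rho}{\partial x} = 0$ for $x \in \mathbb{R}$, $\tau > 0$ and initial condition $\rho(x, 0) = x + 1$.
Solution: By method of characteristics (waves move right with speed 2):
Along characteristics $x - 2\tau =$ const, $\rho$ is constant, so $\rho(x,\tau) = f(x - 2\tau)$ with $f = \rho( \cdot , 0)$.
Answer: $\rho(x, \tau) = -2 \tau + x + 1$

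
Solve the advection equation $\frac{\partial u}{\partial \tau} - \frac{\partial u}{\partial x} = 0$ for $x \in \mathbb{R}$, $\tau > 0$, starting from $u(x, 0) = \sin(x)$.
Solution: By method of characteristics (waves move left with speed 1):
Along characteristics $x + \tau =$ const, $u$ is constant, so $u(x,\tau) = f(x + \tau)$ with $f = u( \cdot , 0)$.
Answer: $u(x, \tau) = \sin(\tau + x)$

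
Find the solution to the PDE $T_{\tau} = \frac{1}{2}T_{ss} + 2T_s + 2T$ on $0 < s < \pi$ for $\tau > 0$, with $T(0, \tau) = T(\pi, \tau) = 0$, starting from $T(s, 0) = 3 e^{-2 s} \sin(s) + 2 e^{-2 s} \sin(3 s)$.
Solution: Substitute $T = e^{-2s}u$.
Then $T_s = e^{-2s}(u_s - 2u)$, $T_{ss} = e^{-2s}(u_{ss} - 4u_s + 4u)$, $T_{\tau} = e^{-2s}u_{\tau}$; substituting and dividing by $e^{-2s}$, the lower-order terms cancel: $u_{\tau} = \frac{1}{2}u_{ss}$ (standard heat equation).
Data for $u$: $u(s,0) = e^{2s}T(s,0) = 3 \sin(s) + 2 \sin(3 s)$. The boundary conditions carry over: $u(0,\tau) = u(\pi,\tau) = 0$.
Separating variables: $u = \sum c_n e^{-n^2\tau/2} \sin(ns)$. From $u(s,0) = 3 \sin(s) + 2 \sin(3 s)$: $c_1=3, c_3=2$.
So $u(s,\tau) = 3 e^{-\tau/2} \sin(s) + 2 e^{-9 \tau/2} \sin(3 s)$, and $T(s,\tau) = e^{-2s}u(s,\tau)$.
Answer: $T(s, \tau) = 3 e^{-\tau/2} e^{-2 s} \sin(s) + 2 e^{-9 \tau/2} e^{-2 s} \sin(3 s)$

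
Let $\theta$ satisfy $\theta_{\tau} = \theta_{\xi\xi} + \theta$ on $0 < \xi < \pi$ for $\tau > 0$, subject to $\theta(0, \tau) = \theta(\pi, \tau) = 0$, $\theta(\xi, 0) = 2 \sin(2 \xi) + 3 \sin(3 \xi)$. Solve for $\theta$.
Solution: Substitute $\theta = e^{\tau}u$, i.e. $u = e^{-\tau}\theta$.
By the product rule, $\theta_{\tau} = e^{\tau}(u_{\tau} + u)$, $\theta_{\xi\xi} = e^{\tau}u_{\xi\xi}$.
Substituting into the PDE and dividing by $e^{\tau}$: $u_{\tau} + u = u_{\xi\xi} + u$.
The lower-order terms cancel, leaving the standard heat equation $u_{\tau} = u_{\xi\xi}$.
Initial data for $u$: $u(\xi,0) = \theta(\xi,0) = 2 \sin(2 \xi) + 3 \sin(3 \xi)$. The boundary conditions carry over: $u(0,\tau) = u(\pi,\tau) = 0$.
Solve for $u$:
  Using separation of variables $u = X(\xi)G(\tau)$:
  Eigenfunctions: $\sin(n\xi)$, $n = 1, 2, 3, \ldots$
  General solution: $u(\xi, \tau) = \sum c_n \sin(n\xi) e^{-n^2 \tau}$
  Matching $u(\xi,0) = 2 \sin(2 \xi) + 3 \sin(3 \xi)$ term by term: $c_2=2, c_3=3$.
Hence $u(\xi,\tau) = 2 e^{-4 \tau} \sin(2 \xi) + 3 e^{-9 \tau} \sin(3 \xi)$.
Transform back: $\theta(\xi,\tau) = e^{\tau}u(\xi,\tau)$.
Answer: $\theta(\xi, \tau) = 2 e^{-3 \tau} \sin(2 \xi) + 3 e^{-8 \tau} \sin(3 \xi)$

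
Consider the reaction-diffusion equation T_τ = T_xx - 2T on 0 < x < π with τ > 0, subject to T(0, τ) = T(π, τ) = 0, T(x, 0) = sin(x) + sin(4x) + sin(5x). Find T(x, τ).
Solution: Substitute T = exp(-2τ)u, i.e. u = exp(2τ)T.
By the product rule, T_τ = exp(-2τ)(u_τ - 2u), T_xx = exp(-2τ)u_xx.
Substituting into the PDE and dividing by exp(-2τ): u_τ - 2u = u_xx - 2u.
The lower-order terms cancel, leaving the standard heat equation u_τ = u_xx.
Initial data for u: u(x,0) = T(x,0) = sin(x) + sin(4x) + sin(5x). The boundary conditions carry over: u(0,τ) = u(π,τ) = 0.
Solve for u:
  Using separation of variables u = X(x)G(τ):
  Eigenfunctions: sin(nx), n = 1, 2, 3, ...
  General solution: u(x, τ) = Σ c_n sin(nx) exp(-n² τ)
  Matching u(x,0) = sin(x) + sin(4x) + sin(5x) term by term: c_1=1, c_4=1, c_5=1.
Hence u(x,τ) = exp(-τ)sin(x) + exp(-16τ)sin(4x) + exp(-25τ)sin(5x).
Transform back: T(x,τ) = exp(-2τ)u(x,τ).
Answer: T(x, τ) = exp(-3τ)sin(x) + exp(-18τ)sin(4x) + exp(-27τ)sin(5x)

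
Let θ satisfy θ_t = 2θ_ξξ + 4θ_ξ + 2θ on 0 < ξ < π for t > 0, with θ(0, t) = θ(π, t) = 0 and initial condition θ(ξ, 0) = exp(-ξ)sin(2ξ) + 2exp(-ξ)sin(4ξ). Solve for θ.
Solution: Substitute θ = exp(-ξ)u.
Then θ_ξ = exp(-ξ)(u_ξ - u), θ_ξξ = exp(-ξ)(u_ξξ - 2u_ξ + u), θ_t = exp(-ξ)u_t; substituting and dividing by exp(-ξ), the lower-order terms cancel: u_t = 2u_ξξ (standard heat equation).
Data for u: u(ξ,0) = exp(ξ)θ(ξ,0) = sin(2ξ) + 2sin(4ξ). The boundary conditions carry over: u(0,t) = u(π,t) = 0.
Separating variables: u = Σ c_n exp(-2n²t) sin(nξ). From u(ξ,0) = sin(2ξ) + 2sin(4ξ): c_2=1, c_4=2.
So u(ξ,t) = exp(-8t)sin(2ξ) + 2exp(-32t)sin(4ξ), and θ(ξ,t) = exp(-ξ)u(ξ,t).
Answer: θ(ξ, t) = exp(-8t)exp(-ξ)sin(2ξ) + 2exp(-32t)exp(-ξ)sin(4ξ)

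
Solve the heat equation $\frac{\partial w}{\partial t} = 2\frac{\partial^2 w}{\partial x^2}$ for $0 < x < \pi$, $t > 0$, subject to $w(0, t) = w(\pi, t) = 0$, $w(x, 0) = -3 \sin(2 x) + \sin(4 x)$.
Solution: Separating variables: $w = \sum c_n e^{-2n^2t} \sin(nx)$. From $w(x,0) = -3 \sin(2 x) + \sin(4 x)$: $c_2=-3, c_4=1$.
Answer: $w(x, t) = -3 e^{-8 t} \sin(2 x) + e^{-32 t} \sin(4 x)$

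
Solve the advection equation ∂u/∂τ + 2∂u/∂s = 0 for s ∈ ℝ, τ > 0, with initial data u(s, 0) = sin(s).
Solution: By method of characteristics (waves move right with speed 2):
Along characteristics s - 2τ = const, u is constant, so u(s,τ) = f(s - 2τ) with f = u(·, 0).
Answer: u(s, τ) = sin(s - 2τ)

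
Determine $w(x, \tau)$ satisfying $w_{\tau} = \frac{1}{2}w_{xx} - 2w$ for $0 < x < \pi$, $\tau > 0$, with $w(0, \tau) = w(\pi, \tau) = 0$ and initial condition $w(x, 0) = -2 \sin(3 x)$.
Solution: Substitute $w = e^{-2\tau}u$, i.e. $u = e^{2\tau}w$.
By the product rule, $w_{\tau} = e^{-2\tau}(u_{\tau} - 2u)$, $w_{xx} = e^{-2\tau}u_{xx}$.
Substituting into the PDE and dividing by $e^{-2\tau}$: $u_{\tau} - 2u = \frac{1}{2}u_{xx} - 2u$.
The lower-order terms cancel, leaving the standard heat equation $u_{\tau} = \frac{1}{2}u_{xx}$.
Initial data for $u$: $u(x,0) = w(x,0) = -2 \sin(3 x)$. The boundary conditions carry over: $u(0,\tau) = u(\pi,\tau) = 0$.
Solve for $u$:
  Using separation of variables $u = X(x)T(\tau)$:
  Eigenfunctions: $\sin(nx)$, $n = 1, 2, 3, \ldots$
  General solution: $u(x, \tau) = \sum c_n \sin(nx) e^{-n^2 \tau/2}$
  Matching $u(x,0) = -2 \sin(3 x)$ term by term: $c_3=-2$.
Hence $u(x,\tau) = -2 e^{-9 \tau/2} \sin(3 x)$.
Transform back: $w(x,\tau) = e^{-2\tau}u(x,\tau)$.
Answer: $w(x, \tau) = -2 e^{-13 \tau/2} \sin(3 x)$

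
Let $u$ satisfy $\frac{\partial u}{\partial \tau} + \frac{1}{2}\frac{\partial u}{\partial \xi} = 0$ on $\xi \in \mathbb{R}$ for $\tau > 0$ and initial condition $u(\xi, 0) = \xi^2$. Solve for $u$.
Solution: By characteristics ($d\xi/d\tau = 1/2$), $u(\xi,\tau) = f(\xi - \frac{1}{2}\tau)$ with $f = u( \cdot , 0)$.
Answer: $u(\xi, \tau) = \frac{1}{4} \tau^2 -  \tau \xi + \xi^2$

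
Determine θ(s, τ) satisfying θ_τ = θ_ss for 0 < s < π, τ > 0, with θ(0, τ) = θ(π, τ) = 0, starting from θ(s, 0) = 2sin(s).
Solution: Separating variables: θ = Σ c_n exp(-n²τ) sin(ns). From θ(s,0) = 2sin(s): c_1=2.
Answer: θ(s, τ) = 2exp(-τ)sin(s)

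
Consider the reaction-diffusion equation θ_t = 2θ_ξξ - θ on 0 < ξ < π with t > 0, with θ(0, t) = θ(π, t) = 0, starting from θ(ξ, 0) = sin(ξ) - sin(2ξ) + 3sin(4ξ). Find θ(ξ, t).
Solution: Substitute θ = exp(-t)u, i.e. u = exp(t)θ.
By the product rule, θ_t = exp(-t)(u_t - u), θ_ξξ = exp(-t)u_ξξ.
Substituting into the PDE and dividing by exp(-t): u_t - u = 2u_ξξ - u.
The lower-order terms cancel, leaving the standard heat equation u_t = 2u_ξξ.
Initial data for u: u(ξ,0) = θ(ξ,0) = sin(ξ) - sin(2ξ) + 3sin(4ξ). The boundary conditions carry over: u(0,t) = u(π,t) = 0.
Solve for u:
  Using separation of variables u = X(ξ)G(t):
  Eigenfunctions: sin(nξ), n = 1, 2, 3, ...
  General solution: u(ξ, t) = Σ c_n sin(nξ) exp(-2n² t)
  Matching u(ξ,0) = sin(ξ) - sin(2ξ) + 3sin(4ξ) term by term: c_1=1, c_2=-1, c_4=3.
Hence u(ξ,t) = exp(-2t)sin(ξ) - exp(-8t)sin(2ξ) + 3exp(-32t)sin(4ξ).
Transform back: θ(ξ,t) = exp(-t)u(ξ,t).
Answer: θ(ξ, t) = exp(-3t)sin(ξ) - exp(-9t)sin(2ξ) + 3exp(-33t)sin(4ξ)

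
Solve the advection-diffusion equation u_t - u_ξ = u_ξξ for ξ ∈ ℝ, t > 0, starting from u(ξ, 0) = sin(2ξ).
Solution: Moving frame: η = ξ + t, σ = t, u = w(η,σ), so u_t = w_σ + w_η and u_ξξ = w_ηη.
Hence u_t - u_ξ = w_σ and the PDE becomes the heat equation w_σ = w_ηη on η ∈ ℝ.
Initial data: w(η,0) = u(η,0) = sin(2η). Each mode sin(nη) decays as exp(-n²σ) on ℝ, so w(η,σ) = Σ c_n exp(-n²σ) sin(nη) with c_2=1: w(η,σ) = exp(-4σ)sin(2η).
Substituting back: u(ξ,t) = w(ξ + t, t).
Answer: u(ξ, t) = exp(-4t)sin(2t + 2ξ)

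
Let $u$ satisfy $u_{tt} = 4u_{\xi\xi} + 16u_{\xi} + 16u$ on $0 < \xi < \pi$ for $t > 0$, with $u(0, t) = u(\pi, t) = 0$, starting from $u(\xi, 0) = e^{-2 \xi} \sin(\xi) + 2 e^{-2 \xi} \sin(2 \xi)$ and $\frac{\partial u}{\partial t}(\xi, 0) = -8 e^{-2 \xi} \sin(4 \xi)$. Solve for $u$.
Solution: Substitute $u = e^{-2\xi}w$.
Then $u_{\xi} = e^{-2\xi}(w_{\xi} - 2w)$, $u_{\xi\xi} = e^{-2\xi}(w_{\xi\xi} - 4w_{\xi} + 4w)$, $u_{tt} = e^{-2\xi}w_{tt}$; substituting and dividing by $e^{-2\xi}$, the lower-order terms cancel: $w_{tt} = 4w_{\xi\xi}$ (standard wave equation).
Data for $w$: $w(\xi,0) = e^{2\xi}u(\xi,0) = \sin(\xi) + 2 \sin(2 \xi)$; $w_t(\xi,0) = e^{2\xi}u_t(\xi,0) = -8 \sin(4 \xi)$. The boundary conditions carry over: $w(0,t) = w(\pi,t) = 0$.
Separating variables: $w = \sum [A_n \cos(\omega_n t) + B_n \sin(\omega_n t)] \sin(n\xi)$, $\omega_n = 2n$. From ICs ($B_n$ = velocity coefficient / $\omega_n$): $A_1=1, A_2=2, B_4=-1$.
So $w(\xi,t) = - \sin(8 t) \sin(4 \xi) + \sin(\xi) \cos(2 t) + 2 \sin(2 \xi) \cos(4 t)$, and $u(\xi,t) = e^{-2\xi}w(\xi,t)$.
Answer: $u(\xi, t) = e^{-2 \xi} \sin(\xi) \cos(2 t) + 2 e^{-2 \xi} \sin(2 \xi) \cos(4 t) -  e^{-2 \xi} \sin(4 \xi) \sin(8 t)$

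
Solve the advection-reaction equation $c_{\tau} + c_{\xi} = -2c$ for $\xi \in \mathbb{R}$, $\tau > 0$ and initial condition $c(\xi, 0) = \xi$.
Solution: Substitute $c = e^{-2\tau}u$.
Then $c_{\tau} = e^{-2\tau}(u_{\tau} - 2u)$, $c_{\xi} = e^{-2\tau}u_{\xi}$; substituting and dividing by $e^{-2\tau}$, the lower-order terms cancel: $u_{\tau} + u_{\xi} = 0$ (standard advection equation).
Data for $u$: $u(\xi,0) = c(\xi,0) = \xi$.
By characteristics ($d\xi/d\tau = 1$), $u(\xi,\tau) = f(\xi - \tau)$ with $f = u( \cdot , 0)$.
So $u(\xi,\tau) = \xi - \tau$, and $c(\xi,\tau) = e^{-2\tau}u(\xi,\tau)$.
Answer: $c(\xi, \tau) = - \tau e^{-2 \tau} + \xi e^{-2 \tau}$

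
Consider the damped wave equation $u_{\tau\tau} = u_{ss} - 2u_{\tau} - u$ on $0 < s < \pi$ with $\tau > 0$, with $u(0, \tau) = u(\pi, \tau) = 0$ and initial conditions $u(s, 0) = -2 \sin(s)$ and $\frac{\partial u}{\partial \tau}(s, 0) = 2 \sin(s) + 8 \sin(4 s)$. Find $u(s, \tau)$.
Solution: Substitute $u = e^{-\tau}w$.
Then $u_{\tau} = e^{-\tau}(w_{\tau} - w)$, $u_{\tau\tau} = e^{-\tau}(w_{\tau\tau} - 2w_{\tau} + w)$, $u_{ss} = e^{-\tau}w_{ss}$; substituting and dividing by $e^{-\tau}$, the lower-order terms cancel: $w_{\tau\tau} = w_{ss}$ (standard wave equation).
Data for $w$: $w(s,0) = u(s,0) = -2 \sin(s)$; $w_{\tau}(s,0) = u_{\tau}(s,0) + u(s,0) = 8 \sin(4 s)$. The boundary conditions carry over: $w(0,\tau) = w(\pi,\tau) = 0$.
Separating variables: $w = \sum [A_n \cos(\omega_n \tau) + B_n \sin(\omega_n \tau)] \sin(ns)$, $\omega_n = n$. From ICs ($B_n$ = velocity coefficient / $\omega_n$): $A_1=-2, B_4=2$.
So $w(s,\tau) = -2 \sin(s) \cos(\tau) + 2 \sin(4 s) \sin(4 \tau)$, and $u(s,\tau) = e^{-\tau}w(s,\tau)$.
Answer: $u(s, \tau) = 2 e^{-\tau} \sin(4 \tau) \sin(4 s) - 2 e^{-\tau} \sin(s) \cos(\tau)$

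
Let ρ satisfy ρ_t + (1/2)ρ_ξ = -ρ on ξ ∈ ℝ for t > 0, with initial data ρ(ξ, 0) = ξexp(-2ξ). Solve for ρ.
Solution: Substitute ρ = exp(-2ξ)u, i.e. u = exp(2ξ)ρ.
By the product rule, ρ_ξ = exp(-2ξ)(u_ξ - 2u), ρ_t = exp(-2ξ)u_t.
Substituting into the PDE and dividing by exp(-2ξ): u_t + (1/2)(u_ξ - 2u) = -u.
The lower-order terms cancel, leaving the standard advection equation u_t + (1/2)u_ξ = 0.
Initial data for u: u(ξ,0) = exp(2ξ)ρ(ξ,0) = ξ.
Solve for u:
  By method of characteristics (waves move right with speed 1/2):
  Along characteristics ξ - (1/2)t = const, u is constant, so u(ξ,t) = f(ξ - (1/2)t) with f = u(·, 0).
Hence u(ξ,t) = -(1/2)t + ξ.
Transform back: ρ(ξ,t) = exp(-2ξ)u(ξ,t).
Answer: ρ(ξ, t) = -(1/2)texp(-2ξ) + ξexp(-2ξ)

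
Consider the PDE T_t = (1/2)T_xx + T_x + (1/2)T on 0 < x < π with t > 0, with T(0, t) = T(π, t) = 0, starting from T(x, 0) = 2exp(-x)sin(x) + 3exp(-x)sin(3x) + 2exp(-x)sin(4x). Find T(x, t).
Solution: Substitute T = exp(-x)u.
Then T_x = exp(-x)(u_x - u), T_xx = exp(-x)(u_xx - 2u_x + u), T_t = exp(-x)u_t; substituting and dividing by exp(-x), the lower-order terms cancel: u_t = (1/2)u_xx (standard heat equation).
Data for u: u(x,0) = exp(x)T(x,0) = 2sin(x) + 3sin(3x) + 2sin(4x). The boundary conditions carry over: u(0,t) = u(π,t) = 0.
Separating variables: u = Σ c_n exp(-n²t/2) sin(nx). From u(x,0) = 2sin(x) + 3sin(3x) + 2sin(4x): c_1=2, c_3=3, c_4=2.
So u(x,t) = 2exp(-8t)sin(4x) + 2exp(-t/2)sin(x) + 3exp(-9t/2)sin(3x), and T(x,t) = exp(-x)u(x,t).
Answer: T(x, t) = 2exp(-8t)exp(-x)sin(4x) + 2exp(-t/2)exp(-x)sin(x) + 3exp(-9t/2)exp(-x)sin(3x)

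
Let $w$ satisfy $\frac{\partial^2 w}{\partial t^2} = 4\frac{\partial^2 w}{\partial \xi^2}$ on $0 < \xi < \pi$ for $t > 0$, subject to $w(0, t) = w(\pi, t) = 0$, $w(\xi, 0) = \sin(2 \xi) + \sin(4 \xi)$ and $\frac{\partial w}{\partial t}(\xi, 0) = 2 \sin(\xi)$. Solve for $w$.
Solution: Using separation of variables $w = X(\xi)T(t)$:
Eigenfunctions: $\sin(n\xi)$, $n = 1, 2, 3, \ldots$
General solution: $w(\xi, t) = \sum [A_n \cos(2n t) + B_n \sin(2n t)] \sin(n\xi)$
From $w(\xi,0) = \sin(2 \xi) + \sin(4 \xi)$: $A_2=1, A_4=1$. From $w_t(\xi,0) = 2 \sin(\xi)$, using $w_t(\xi,0) = \sum \omega_n B_n \sin(n\xi)$ with $\omega_n = 2n$: $B_1 = 2/2 = 1$.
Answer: $w(\xi, t) = \sin(\xi) \sin(2 t) + \sin(2 \xi) \cos(4 t) + \sin(4 \xi) \cos(8 t)$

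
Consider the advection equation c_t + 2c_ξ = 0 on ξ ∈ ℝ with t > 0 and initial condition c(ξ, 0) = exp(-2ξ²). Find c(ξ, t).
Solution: By characteristics (dξ/dt = 2), c(ξ,t) = f(ξ - 2t) with f = c(·, 0).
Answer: c(ξ, t) = exp(-2(-2t + ξ)²)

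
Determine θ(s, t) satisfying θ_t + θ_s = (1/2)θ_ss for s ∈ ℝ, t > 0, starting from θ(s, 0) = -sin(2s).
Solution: Change to a moving frame: let η = s - t, σ = t and write θ(s,t) = u(η,σ).
By the chain rule θ_t = u_σ - u_η, θ_s = u_η, θ_ss = u_ηη.
Then θ_t + θ_s = u_σ: the advection term cancels and the PDE becomes the heat equation u_σ = (1/2)u_ηη on η ∈ ℝ.
Initial data: u(η,0) = θ(η,0) = -sin(2η).
On η ∈ ℝ each mode satisfies (sin(nη))″ = -n² sin(nη), so exp(-n²σ/2) sin(nη) solves the heat equation; by superposition u(η,σ) = Σ c_n exp(-n²σ/2) sin(nη).
Reading off the coefficients: c_2=-1, so u(η,σ) = -exp(-2σ)sin(2η).
Substituting back η = s - t, σ = t: θ(s,t) = u(s - t, t).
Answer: θ(s, t) = -exp(-2t)sin(2s - 2t)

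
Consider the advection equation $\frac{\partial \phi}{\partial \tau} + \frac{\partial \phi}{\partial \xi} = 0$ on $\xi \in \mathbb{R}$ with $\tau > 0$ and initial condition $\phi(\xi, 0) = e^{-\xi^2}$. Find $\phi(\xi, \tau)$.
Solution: By method of characteristics (waves move right with speed 1):
Along characteristics $\xi - \tau =$ const, $\phi$ is constant, so $\phi(\xi,\tau) = f(\xi - \tau)$ with $f = \phi( \cdot , 0)$.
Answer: $\phi(\xi, \tau) = e^{-(-\tau + \xi)^2}$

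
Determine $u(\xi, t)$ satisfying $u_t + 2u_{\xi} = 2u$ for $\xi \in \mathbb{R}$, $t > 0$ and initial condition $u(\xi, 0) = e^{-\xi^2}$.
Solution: Substitute $u = e^{2t}w$, i.e. $w = e^{-2t}u$.
By the product rule, $u_t = e^{2t}(w_t + 2w)$, $u_{\xi} = e^{2t}w_{\xi}$.
Substituting into the PDE and dividing by $e^{2t}$: $w_t + 2w + 2w_{\xi} = 2w$.
The lower-order terms cancel, leaving the standard advection equation $w_t + 2w_{\xi} = 0$.
Initial data for $w$: $w(\xi,0) = u(\xi,0) = e^{-\xi^2}$.
Solve for $w$:
  By method of characteristics (waves move right with speed 2):
  Along characteristics $\xi - 2t =$ const, $w$ is constant, so $w(\xi,t) = f(\xi - 2t)$ with $f = w( \cdot , 0)$.
Hence $w(\xi,t) = e^{-(-2 t + \xi)^2}$.
Transform back: $u(\xi,t) = e^{2t}w(\xi,t)$.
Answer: $u(\xi, t) = e^{2 t} e^{-(\xi - 2 t)^2}$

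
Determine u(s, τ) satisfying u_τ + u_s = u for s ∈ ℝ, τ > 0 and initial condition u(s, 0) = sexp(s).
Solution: Substitute u = exp(s)w.
Then u_s = exp(s)(w_s + w), u_τ = exp(s)w_τ; substituting and dividing by exp(s), the lower-order terms cancel: w_τ + w_s = 0 (standard advection equation).
Data for w: w(s,0) = exp(-s)u(s,0) = s.
By characteristics (ds/dτ = 1), w(s,τ) = f(s - τ) with f = w(·, 0).
So w(s,τ) = s - τ, and u(s,τ) = exp(s)w(s,τ).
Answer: u(s, τ) = sexp(s) - τexp(s)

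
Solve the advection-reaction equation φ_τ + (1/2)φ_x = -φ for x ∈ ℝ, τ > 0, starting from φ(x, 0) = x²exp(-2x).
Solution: Substitute φ = exp(-2x)u.
Then φ_x = exp(-2x)(u_x - 2u), φ_τ = exp(-2x)u_τ; substituting and dividing by exp(-2x), the lower-order terms cancel: u_τ + (1/2)u_x = 0 (standard advection equation).
Data for u: u(x,0) = exp(2x)φ(x,0) = x².
By characteristics (dx/dτ = 1/2), u(x,τ) = f(x - (1/2)τ) with f = u(·, 0).
So u(x,τ) = x² - xτ + (1/4)τ², and φ(x,τ) = exp(-2x)u(x,τ).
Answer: φ(x, τ) = x²exp(-2x) - xτexp(-2x) + (1/4)τ²exp(-2x)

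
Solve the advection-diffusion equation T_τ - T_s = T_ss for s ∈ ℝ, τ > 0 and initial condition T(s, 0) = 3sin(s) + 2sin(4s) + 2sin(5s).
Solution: Moving frame: η = s + τ, σ = τ, T = u(η,σ), so T_τ = u_σ + u_η and T_ss = u_ηη.
Hence T_τ - T_s = u_σ and the PDE becomes the heat equation u_σ = u_ηη on η ∈ ℝ.
Initial data: u(η,0) = T(η,0) = 3sin(η) + 2sin(4η) + 2sin(5η). Each mode sin(nη) decays as exp(-n²σ) on ℝ, so u(η,σ) = Σ c_n exp(-n²σ) sin(nη) with c_1=3, c_4=2, c_5=2: u(η,σ) = 3exp(-σ)sin(η) + 2exp(-16σ)sin(4η) + 2exp(-25σ)sin(5η).
Substituting back: T(s,τ) = u(s + τ, τ).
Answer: T(s, τ) = 3exp(-τ)sin(s + τ) + 2exp(-16τ)sin(4s + 4τ) + 2exp(-25τ)sin(5s + 5τ)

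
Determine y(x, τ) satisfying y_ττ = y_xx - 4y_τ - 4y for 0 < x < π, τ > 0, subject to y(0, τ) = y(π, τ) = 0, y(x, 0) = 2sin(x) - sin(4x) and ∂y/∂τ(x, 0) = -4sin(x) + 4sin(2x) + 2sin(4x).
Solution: Substitute y = exp(-2τ)u.
Then y_τ = exp(-2τ)(u_τ - 2u), y_ττ = exp(-2τ)(u_ττ - 4u_τ + 4u), y_xx = exp(-2τ)u_xx; substituting and dividing by exp(-2τ), the lower-order terms cancel: u_ττ = u_xx (standard wave equation).
Data for u: u(x,0) = y(x,0) = 2sin(x) - sin(4x); u_τ(x,0) = y_τ(x,0) + 2y(x,0) = 4sin(2x). The boundary conditions carry over: u(0,τ) = u(π,τ) = 0.
Separating variables: u = Σ [A_n cos(ω_n τ) + B_n sin(ω_n τ)] sin(nx), ω_n = n. From ICs (B_n = velocity coefficient / ω_n): A_1=2, A_4=-1, B_2=2.
So u(x,τ) = 2sin(x)cos(τ) + 2sin(2x)sin(2τ) - sin(4x)cos(4τ), and y(x,τ) = exp(-2τ)u(x,τ).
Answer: y(x, τ) = 2exp(-2τ)sin(x)cos(τ) + 2exp(-2τ)sin(2x)sin(2τ) - exp(-2τ)sin(4x)cos(4τ)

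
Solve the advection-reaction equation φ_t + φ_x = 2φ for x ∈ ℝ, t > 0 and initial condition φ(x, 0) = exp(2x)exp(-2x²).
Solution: Substitute φ = exp(2x)u.
Then φ_x = exp(2x)(u_x + 2u), φ_t = exp(2x)u_t; substituting and dividing by exp(2x), the lower-order terms cancel: u_t + u_x = 0 (standard advection equation).
Data for u: u(x,0) = exp(-2x)φ(x,0) = exp(-2x²).
By characteristics (dx/dt = 1), u(x,t) = f(x - t) with f = u(·, 0).
So u(x,t) = exp(-2(-t + x)²), and φ(x,t) = exp(2x)u(x,t).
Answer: φ(x, t) = exp(2x)exp(-2(-t + x)²)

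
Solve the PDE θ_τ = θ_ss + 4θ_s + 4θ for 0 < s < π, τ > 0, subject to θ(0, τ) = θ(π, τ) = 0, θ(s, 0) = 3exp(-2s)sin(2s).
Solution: Substitute θ = exp(-2s)u.
Then θ_s = exp(-2s)(u_s - 2u), θ_ss = exp(-2s)(u_ss - 4u_s + 4u), θ_τ = exp(-2s)u_τ; substituting and dividing by exp(-2s), the lower-order terms cancel: u_τ = u_ss (standard heat equation).
Data for u: u(s,0) = exp(2s)θ(s,0) = 3sin(2s). The boundary conditions carry over: u(0,τ) = u(π,τ) = 0.
Separating variables: u = Σ c_n exp(-n²τ) sin(ns). From u(s,0) = 3sin(2s): c_2=3.
So u(s,τ) = 3exp(-4τ)sin(2s), and θ(s,τ) = exp(-2s)u(s,τ).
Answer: θ(s, τ) = 3exp(-2s)exp(-4τ)sin(2s)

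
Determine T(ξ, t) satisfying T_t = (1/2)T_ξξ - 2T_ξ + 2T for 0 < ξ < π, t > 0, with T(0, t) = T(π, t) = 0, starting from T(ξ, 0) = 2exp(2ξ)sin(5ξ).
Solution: Substitute T = exp(2ξ)u, i.e. u = exp(-2ξ)T.
By the product rule, T_ξ = exp(2ξ)(u_ξ + 2u), T_ξξ = exp(2ξ)(u_ξξ + 4u_ξ + 4u), T_t = exp(2ξ)u_t.
Substituting into the PDE and dividing by exp(2ξ): u_t = (1/2)(u_ξξ + 4u_ξ + 4u) - 2(u_ξ + 2u) + 2u.
The lower-order terms cancel, leaving the standard heat equation u_t = (1/2)u_ξξ.
Initial data for u: u(ξ,0) = exp(-2ξ)T(ξ,0) = 2sin(5ξ). The boundary conditions carry over: u(0,t) = u(π,t) = 0.
Solve for u:
  Using separation of variables u = X(ξ)G(t):
  Eigenfunctions: sin(nξ), n = 1, 2, 3, ...
  General solution: u(ξ, t) = Σ c_n sin(nξ) exp(-n² t/2)
  Matching u(ξ,0) = 2sin(5ξ) term by term: c_5=2.
Hence u(ξ,t) = 2exp(-25t/2)sin(5ξ).
Transform back: T(ξ,t) = exp(2ξ)u(ξ,t).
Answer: T(ξ, t) = 2exp(-25t/2)exp(2ξ)sin(5ξ)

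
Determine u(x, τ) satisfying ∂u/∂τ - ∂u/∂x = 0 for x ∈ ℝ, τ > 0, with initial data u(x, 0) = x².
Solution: By characteristics (dx/dτ = -1), u(x,τ) = f(x + τ) with f = u(·, 0).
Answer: u(x, τ) = x² + 2xτ + τ²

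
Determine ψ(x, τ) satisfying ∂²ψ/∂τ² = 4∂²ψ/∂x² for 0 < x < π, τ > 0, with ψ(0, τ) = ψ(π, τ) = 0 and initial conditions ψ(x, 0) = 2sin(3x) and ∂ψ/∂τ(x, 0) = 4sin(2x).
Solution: Separating variables: ψ = Σ [A_n cos(ω_n τ) + B_n sin(ω_n τ)] sin(nx), ω_n = 2n. From ICs (B_n = velocity coefficient / ω_n): A_3=2, B_2=1.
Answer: ψ(x, τ) = sin(2x)sin(4τ) + 2sin(3x)cos(6τ)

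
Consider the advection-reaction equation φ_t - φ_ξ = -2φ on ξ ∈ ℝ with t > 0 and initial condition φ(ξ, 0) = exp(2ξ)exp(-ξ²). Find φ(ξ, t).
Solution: Substitute φ = exp(2ξ)u.
Then φ_ξ = exp(2ξ)(u_ξ + 2u), φ_t = exp(2ξ)u_t; substituting and dividing by exp(2ξ), the lower-order terms cancel: u_t - u_ξ = 0 (standard advection equation).
Data for u: u(ξ,0) = exp(-2ξ)φ(ξ,0) = exp(-ξ²).
By characteristics (dξ/dt = -1), u(ξ,t) = f(ξ + t) with f = u(·, 0).
So u(ξ,t) = exp(-(t + ξ)²), and φ(ξ,t) = exp(2ξ)u(ξ,t).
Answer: φ(ξ, t) = exp(2ξ)exp(-(t + ξ)²)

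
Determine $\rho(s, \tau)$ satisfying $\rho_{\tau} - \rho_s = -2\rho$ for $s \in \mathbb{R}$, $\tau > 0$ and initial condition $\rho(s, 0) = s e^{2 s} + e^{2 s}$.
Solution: Substitute $\rho = e^{2s}u$, i.e. $u = e^{-2s}\rho$.
By the product rule, $\rho_s = e^{2s}(u_s + 2u)$, $\rho_{\tau} = e^{2s}u_{\tau}$.
Substituting into the PDE and dividing by $e^{2s}$: $u_{\tau} - (u_s + 2u) = -2u$.
The lower-order terms cancel, leaving the standard advection equation $u_{\tau} - u_s = 0$.
Initial data for $u$: $u(s,0) = e^{-2s}\rho(s,0) = s + 1$.
Solve for $u$:
  By method of characteristics (waves move left with speed 1):
  Along characteristics $s + \tau =$ const, $u$ is constant, so $u(s,\tau) = f(s + \tau)$ with $f = u( \cdot , 0)$.
Hence $u(s,\tau) = s + \tau + 1$.
Transform back: $\rho(s,\tau) = e^{2s}u(s,\tau)$.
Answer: $\rho(s, \tau) = \tau e^{2 s} + s e^{2 s} + e^{2 s}$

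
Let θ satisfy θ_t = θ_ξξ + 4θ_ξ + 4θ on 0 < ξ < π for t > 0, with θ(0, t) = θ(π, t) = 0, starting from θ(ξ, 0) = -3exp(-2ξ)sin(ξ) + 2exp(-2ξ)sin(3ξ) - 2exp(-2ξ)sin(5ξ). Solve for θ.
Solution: Substitute θ = exp(-2ξ)u.
Then θ_ξ = exp(-2ξ)(u_ξ - 2u), θ_ξξ = exp(-2ξ)(u_ξξ - 4u_ξ + 4u), θ_t = exp(-2ξ)u_t; substituting and dividing by exp(-2ξ), the lower-order terms cancel: u_t = u_ξξ (standard heat equation).
Data for u: u(ξ,0) = exp(2ξ)θ(ξ,0) = -3sin(ξ) + 2sin(3ξ) - 2sin(5ξ). The boundary conditions carry over: u(0,t) = u(π,t) = 0.
Separating variables: u = Σ c_n exp(-n²t) sin(nξ). From u(ξ,0) = -3sin(ξ) + 2sin(3ξ) - 2sin(5ξ): c_1=-3, c_3=2, c_5=-2.
So u(ξ,t) = -3exp(-t)sin(ξ) + 2exp(-9t)sin(3ξ) - 2exp(-25t)sin(5ξ), and θ(ξ,t) = exp(-2ξ)u(ξ,t).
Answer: θ(ξ, t) = -3exp(-t)exp(-2ξ)sin(ξ) + 2exp(-9t)exp(-2ξ)sin(3ξ) - 2exp(-25t)exp(-2ξ)sin(5ξ)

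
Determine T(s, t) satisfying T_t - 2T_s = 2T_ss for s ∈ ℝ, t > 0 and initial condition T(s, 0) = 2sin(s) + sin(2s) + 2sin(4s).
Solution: Moving frame: η = s + 2t, σ = t, T = u(η,σ), so T_t = u_σ + 2u_η and T_ss = u_ηη.
Hence T_t - 2T_s = u_σ and the PDE becomes the heat equation u_σ = 2u_ηη on η ∈ ℝ.
Initial data: u(η,0) = T(η,0) = 2sin(η) + sin(2η) + 2sin(4η). Each mode sin(nη) decays as exp(-2n²σ) on ℝ, so u(η,σ) = Σ c_n exp(-2n²σ) sin(nη) with c_1=2, c_2=1, c_4=2: u(η,σ) = 2exp(-2σ)sin(η) + exp(-8σ)sin(2η) + 2exp(-32σ)sin(4η).
Substituting back: T(s,t) = u(s + 2t, t).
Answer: T(s, t) = 2exp(-2t)sin(s + 2t) + exp(-8t)sin(2s + 4t) + 2exp(-32t)sin(4s + 8t)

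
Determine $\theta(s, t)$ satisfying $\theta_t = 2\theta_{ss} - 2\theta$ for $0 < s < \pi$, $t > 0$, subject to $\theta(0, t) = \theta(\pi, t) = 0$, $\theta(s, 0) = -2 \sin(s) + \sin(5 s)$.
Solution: Substitute $\theta = e^{-2t}u$, i.e. $u = e^{2t}\theta$.
By the product rule, $\theta_t = e^{-2t}(u_t - 2u)$, $\theta_{ss} = e^{-2t}u_{ss}$.
Substituting into the PDE and dividing by $e^{-2t}$: $u_t - 2u = 2u_{ss} - 2u$.
The lower-order terms cancel, leaving the standard heat equation $u_t = 2u_{ss}$.
Initial data for $u$: $u(s,0) = \theta(s,0) = -2 \sin(s) + \sin(5 s)$. The boundary conditions carry over: $u(0,t) = u(\pi,t) = 0$.
Solve for $u$:
  Using separation of variables $u = X(s)G(t)$:
  Eigenfunctions: $\sin(ns)$, $n = 1, 2, 3, \ldots$
  General solution: $u(s, t) = \sum c_n \sin(ns) e^{-2n^2 t}$
  Matching $u(s,0) = -2 \sin(s) + \sin(5 s)$ term by term: $c_1=-2, c_5=1$.
Hence $u(s,t) = -2 e^{-2 t} \sin(s) + e^{-50 t} \sin(5 s)$.
Transform back: $\theta(s,t) = e^{-2t}u(s,t)$.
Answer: $\theta(s, t) = -2 e^{-4 t} \sin(s) + e^{-52 t} \sin(5 s)$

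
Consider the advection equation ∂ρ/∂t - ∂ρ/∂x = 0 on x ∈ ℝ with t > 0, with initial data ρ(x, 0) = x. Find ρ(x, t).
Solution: By method of characteristics (waves move left with speed 1):
Along characteristics x + t = const, ρ is constant, so ρ(x,t) = f(x + t) with f = ρ(·, 0).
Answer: ρ(x, t) = t + x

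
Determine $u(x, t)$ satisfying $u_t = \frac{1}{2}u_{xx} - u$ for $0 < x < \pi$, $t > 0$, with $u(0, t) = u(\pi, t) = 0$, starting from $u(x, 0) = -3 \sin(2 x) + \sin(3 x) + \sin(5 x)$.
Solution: Substitute $u = e^{-t}w$, i.e. $w = e^{t}u$.
By the product rule, $u_t = e^{-t}(w_t - w)$, $u_{xx} = e^{-t}w_{xx}$.
Substituting into the PDE and dividing by $e^{-t}$: $w_t - w = \frac{1}{2}w_{xx} - w$.
The lower-order terms cancel, leaving the standard heat equation $w_t = \frac{1}{2}w_{xx}$.
Initial data for $w$: $w(x,0) = u(x,0) = -3 \sin(2 x) + \sin(3 x) + \sin(5 x)$. The boundary conditions carry over: $w(0,t) = w(\pi,t) = 0$.
Solve for $w$:
  Using separation of variables $w = X(x)T(t)$:
  Eigenfunctions: $\sin(nx)$, $n = 1, 2, 3, \ldots$
  General solution: $w(x, t) = \sum c_n \sin(nx) e^{-n^2 t/2}$
  Matching $w(x,0) = -3 \sin(2 x) + \sin(3 x) + \sin(5 x)$ term by term: $c_2=-3, c_3=1, c_5=1$.
Hence $w(x,t) = -3 e^{-2 t} \sin(2 x) + e^{-9 t/2} \sin(3 x) + e^{-25 t/2} \sin(5 x)$.
Transform back: $u(x,t) = e^{-t}w(x,t)$.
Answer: $u(x, t) = -3 e^{-3 t} \sin(2 x) + e^{-11 t/2} \sin(3 x) + e^{-27 t/2} \sin(5 x)$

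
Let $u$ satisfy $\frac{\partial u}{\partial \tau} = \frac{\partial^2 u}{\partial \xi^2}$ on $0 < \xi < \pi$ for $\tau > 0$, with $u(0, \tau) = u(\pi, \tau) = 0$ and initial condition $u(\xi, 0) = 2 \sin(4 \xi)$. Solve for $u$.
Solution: Separating variables: $u = \sum c_n e^{-n^2\tau} \sin(n\xi)$. From $u(\xi,0) = 2 \sin(4 \xi)$: $c_4=2$.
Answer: $u(\xi, \tau) = 2 e^{-16 \tau} \sin(4 \xi)$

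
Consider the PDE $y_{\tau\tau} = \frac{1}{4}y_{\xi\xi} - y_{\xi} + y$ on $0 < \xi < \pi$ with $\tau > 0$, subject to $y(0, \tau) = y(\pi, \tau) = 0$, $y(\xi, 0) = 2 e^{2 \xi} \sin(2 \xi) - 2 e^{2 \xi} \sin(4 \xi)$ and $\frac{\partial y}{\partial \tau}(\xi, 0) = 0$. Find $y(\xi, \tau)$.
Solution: Substitute $y = e^{2\xi}u$.
Then $y_{\xi} = e^{2\xi}(u_{\xi} + 2u)$, $y_{\xi\xi} = e^{2\xi}(u_{\xi\xi} + 4u_{\xi} + 4u)$, $y_{\tau\tau} = e^{2\xi}u_{\tau\tau}$; substituting and dividing by $e^{2\xi}$, the lower-order terms cancel: $u_{\tau\tau} = \frac{1}{4}u_{\xi\xi}$ (standard wave equation).
Data for $u$: $u(\xi,0) = e^{-2\xi}y(\xi,0) = 2 \sin(2 \xi) - 2 \sin(4 \xi)$; $u_{\tau}(\xi,0) = e^{-2\xi}y_{\tau}(\xi,0) = 0$. The boundary conditions carry over: $u(0,\tau) = u(\pi,\tau) = 0$.
Separating variables: $u = \sum [A_n \cos(\omega_n \tau) + B_n \sin(\omega_n \tau)] \sin(n\xi)$, $\omega_n = n/2$. From ICs: $A_2=2, A_4=-2$.
So $u(\xi,\tau) = 2 \sin(2 \xi) \cos(\tau) - 2 \sin(4 \xi) \cos(2 \tau)$, and $y(\xi,\tau) = e^{2\xi}u(\xi,\tau)$.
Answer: $y(\xi, \tau) = 2 e^{2 \xi} \sin(2 \xi) \cos(\tau) - 2 e^{2 \xi} \sin(4 \xi) \cos(2 \tau)$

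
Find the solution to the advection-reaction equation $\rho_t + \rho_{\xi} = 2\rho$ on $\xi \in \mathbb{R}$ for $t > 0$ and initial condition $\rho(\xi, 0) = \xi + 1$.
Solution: Substitute $\rho = e^{2t}u$, i.e. $u = e^{-2t}\rho$.
By the product rule, $\rho_t = e^{2t}(u_t + 2u)$, $\rho_{\xi} = e^{2t}u_{\xi}$.
Substituting into the PDE and dividing by $e^{2t}$: $u_t + 2u + u_{\xi} = 2u$.
The lower-order terms cancel, leaving the standard advection equation $u_t + u_{\xi} = 0$.
Initial data for $u$: $u(\xi,0) = \rho(\xi,0) = \xi + 1$.
Solve for $u$:
  By method of characteristics (waves move right with speed 1):
  Along characteristics $\xi - t =$ const, $u$ is constant, so $u(\xi,t) = f(\xi - t)$ with $f = u( \cdot , 0)$.
Hence $u(\xi,t) = - t + \xi + 1$.
Transform back: $\rho(\xi,t) = e^{2t}u(\xi,t)$.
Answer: $\rho(\xi, t) = \xi e^{2 t} -  t e^{2 t} + e^{2 t}$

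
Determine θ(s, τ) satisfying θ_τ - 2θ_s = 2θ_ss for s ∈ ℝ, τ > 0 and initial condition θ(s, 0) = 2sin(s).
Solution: Moving frame: η = s + 2τ, σ = τ, θ = u(η,σ), so θ_τ = u_σ + 2u_η and θ_ss = u_ηη.
Hence θ_τ - 2θ_s = u_σ and the PDE becomes the heat equation u_σ = 2u_ηη on η ∈ ℝ.
Initial data: u(η,0) = θ(η,0) = 2sin(η). Each mode sin(nη) decays as exp(-2n²σ) on ℝ, so u(η,σ) = Σ c_n exp(-2n²σ) sin(nη) with c_1=2: u(η,σ) = 2exp(-2σ)sin(η).
Substituting back: θ(s,τ) = u(s + 2τ, τ).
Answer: θ(s, τ) = 2exp(-2τ)sin(s + 2τ)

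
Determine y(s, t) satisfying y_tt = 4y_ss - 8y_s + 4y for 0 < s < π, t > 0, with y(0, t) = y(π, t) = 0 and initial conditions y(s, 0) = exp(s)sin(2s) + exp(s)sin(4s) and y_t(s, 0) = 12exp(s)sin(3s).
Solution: Substitute y = exp(s)u.
Then y_s = exp(s)(u_s + u), y_ss = exp(s)(u_ss + 2u_s + u), y_tt = exp(s)u_tt; substituting and dividing by exp(s), the lower-order terms cancel: u_tt = 4u_ss (standard wave equation).
Data for u: u(s,0) = exp(-s)y(s,0) = sin(2s) + sin(4s); u_t(s,0) = exp(-s)y_t(s,0) = 12sin(3s). The boundary conditions carry over: u(0,t) = u(π,t) = 0.
Separating variables: u = Σ [A_n cos(ω_n t) + B_n sin(ω_n t)] sin(ns), ω_n = 2n. From ICs (B_n = velocity coefficient / ω_n): A_2=1, A_4=1, B_3=2.
So u(s,t) = sin(2s)cos(4t) + 2sin(3s)sin(6t) + sin(4s)cos(8t), and y(s,t) = exp(s)u(s,t).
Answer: y(s, t) = exp(s)sin(2s)cos(4t) + 2exp(s)sin(3s)sin(6t) + exp(s)sin(4s)cos(8t)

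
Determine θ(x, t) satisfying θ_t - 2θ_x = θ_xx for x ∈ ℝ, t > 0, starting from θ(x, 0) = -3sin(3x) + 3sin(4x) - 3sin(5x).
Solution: Change to a moving frame: let η = x + 2t, σ = t and write θ(x,t) = u(η,σ).
By the chain rule θ_t = u_σ + 2u_η, θ_x = u_η, θ_xx = u_ηη.
Then θ_t - 2θ_x = u_σ: the advection term cancels and the PDE becomes the heat equation u_σ = u_ηη on η ∈ ℝ.
Initial data: u(η,0) = θ(η,0) = -3sin(3η) + 3sin(4η) - 3sin(5η).
On η ∈ ℝ each mode satisfies (sin(nη))″ = -n² sin(nη), so exp(-n²σ) sin(nη) solves the heat equation; by superposition u(η,σ) = Σ c_n exp(-n²σ) sin(nη).
Reading off the coefficients: c_3=-3, c_4=3, c_5=-3, so u(η,σ) = -3exp(-9σ)sin(3η) + 3exp(-16σ)sin(4η) - 3exp(-25σ)sin(5η).
Substituting back η = x + 2t, σ = t: θ(x,t) = u(x + 2t, t).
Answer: θ(x, t) = -3exp(-9t)sin(6t + 3x) + 3exp(-16t)sin(8t + 4x) - 3exp(-25t)sin(10t + 5x)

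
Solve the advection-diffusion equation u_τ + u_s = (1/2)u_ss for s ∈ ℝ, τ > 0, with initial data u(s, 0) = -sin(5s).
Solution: Moving frame: η = s - τ, σ = τ, u = w(η,σ), so u_τ = w_σ - w_η and u_ss = w_ηη.
Hence u_τ + u_s = w_σ and the PDE becomes the heat equation w_σ = (1/2)w_ηη on η ∈ ℝ.
Initial data: w(η,0) = u(η,0) = -sin(5η). Each mode sin(nη) decays as exp(-n²σ/2) on ℝ, so w(η,σ) = Σ c_n exp(-n²σ/2) sin(nη) with c_5=-1: w(η,σ) = -exp(-25σ/2)sin(5η).
Substituting back: u(s,τ) = w(s - τ, τ).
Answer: u(s, τ) = -exp(-25τ/2)sin(5s - 5τ)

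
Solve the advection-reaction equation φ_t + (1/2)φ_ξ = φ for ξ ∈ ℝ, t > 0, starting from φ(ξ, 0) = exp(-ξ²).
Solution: Substitute φ = exp(t)u, i.e. u = exp(-t)φ.
By the product rule, φ_t = exp(t)(u_t + u), φ_ξ = exp(t)u_ξ.
Substituting into the PDE and dividing by exp(t): u_t + u + (1/2)u_ξ = u.
The lower-order terms cancel, leaving the standard advection equation u_t + (1/2)u_ξ = 0.
Initial data for u: u(ξ,0) = φ(ξ,0) = exp(-ξ²).
Solve for u:
  By method of characteristics (waves move right with speed 1/2):
  Along characteristics ξ - (1/2)t = const, u is constant, so u(ξ,t) = f(ξ - (1/2)t) with f = u(·, 0).
Hence u(ξ,t) = exp(-(-t/2 + ξ)²).
Transform back: φ(ξ,t) = exp(t)u(ξ,t).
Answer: φ(ξ, t) = exp(t)exp(-(-t/2 + ξ)²)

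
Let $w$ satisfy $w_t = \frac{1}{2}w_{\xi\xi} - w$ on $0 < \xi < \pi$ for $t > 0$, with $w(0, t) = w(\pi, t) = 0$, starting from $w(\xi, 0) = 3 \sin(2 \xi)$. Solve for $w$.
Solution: Substitute $w = e^{-t}u$, i.e. $u = e^{t}w$.
By the product rule, $w_t = e^{-t}(u_t - u)$, $w_{\xi\xi} = e^{-t}u_{\xi\xi}$.
Substituting into the PDE and dividing by $e^{-t}$: $u_t - u = \frac{1}{2}u_{\xi\xi} - u$.
The lower-order terms cancel, leaving the standard heat equation $u_t = \frac{1}{2}u_{\xi\xi}$.
Initial data for $u$: $u(\xi,0) = w(\xi,0) = 3 \sin(2 \xi)$. The boundary conditions carry over: $u(0,t) = u(\pi,t) = 0$.
Solve for $u$:
  Using separation of variables $u = X(\xi)T(t)$:
  Eigenfunctions: $\sin(n\xi)$, $n = 1, 2, 3, \ldots$
  General solution: $u(\xi, t) = \sum c_n \sin(n\xi) e^{-n^2 t/2}$
  Matching $u(\xi,0) = 3 \sin(2 \xi)$ term by term: $c_2=3$.
Hence $u(\xi,t) = 3 e^{-2 t} \sin(2 \xi)$.
Transform back: $w(\xi,t) = e^{-t}u(\xi,t)$.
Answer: $w(\xi, t) = 3 e^{-3 t} \sin(2 \xi)$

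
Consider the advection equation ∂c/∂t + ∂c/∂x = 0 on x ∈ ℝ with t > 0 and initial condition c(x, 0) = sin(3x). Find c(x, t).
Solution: By characteristics (dx/dt = 1), c(x,t) = f(x - t) with f = c(·, 0).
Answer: c(x, t) = -sin(3t - 3x)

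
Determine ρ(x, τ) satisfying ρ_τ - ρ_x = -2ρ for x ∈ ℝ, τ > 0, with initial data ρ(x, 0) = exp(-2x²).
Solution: Substitute ρ = exp(-2τ)u.
Then ρ_τ = exp(-2τ)(u_τ - 2u), ρ_x = exp(-2τ)u_x; substituting and dividing by exp(-2τ), the lower-order terms cancel: u_τ - u_x = 0 (standard advection equation).
Data for u: u(x,0) = ρ(x,0) = exp(-2x²).
By characteristics (dx/dτ = -1), u(x,τ) = f(x + τ) with f = u(·, 0).
So u(x,τ) = exp(-2(x + τ)²), and ρ(x,τ) = exp(-2τ)u(x,τ).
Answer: ρ(x, τ) = exp(-2τ)exp(-2(x + τ)²)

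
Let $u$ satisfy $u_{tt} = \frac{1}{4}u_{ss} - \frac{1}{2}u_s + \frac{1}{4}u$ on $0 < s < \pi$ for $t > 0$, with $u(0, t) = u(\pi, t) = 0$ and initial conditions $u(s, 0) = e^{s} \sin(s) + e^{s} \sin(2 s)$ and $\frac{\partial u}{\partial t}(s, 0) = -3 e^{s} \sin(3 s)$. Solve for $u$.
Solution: Substitute $u = e^{s}w$.
Then $u_s = e^{s}(w_s + w)$, $u_{ss} = e^{s}(w_{ss} + 2w_s + w)$, $u_{tt} = e^{s}w_{tt}$; substituting and dividing by $e^{s}$, the lower-order terms cancel: $w_{tt} = \frac{1}{4}w_{ss}$ (standard wave equation).
Data for $w$: $w(s,0) = e^{-s}u(s,0) = \sin(s) + \sin(2 s)$; $w_t(s,0) = e^{-s}u_t(s,0) = -3 \sin(3 s)$. The boundary conditions carry over: $w(0,t) = w(\pi,t) = 0$.
Separating variables: $w = \sum [A_n \cos(\omega_n t) + B_n \sin(\omega_n t)] \sin(ns)$, $\omega_n = n/2$. From ICs ($B_n$ = velocity coefficient / $\omega_n$): $A_1=1, A_2=1, B_3=-2$.
So $w(s,t) = \sin(s) \cos(t/2) + \sin(2 s) \cos(t) - 2 \sin(3 s) \sin(3 t/2)$, and $u(s,t) = e^{s}w(s,t)$.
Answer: $u(s, t) = e^{s} \sin(s) \cos(t/2) + e^{s} \sin(2 s) \cos(t) - 2 e^{s} \sin(3 s) \sin(3 t/2)$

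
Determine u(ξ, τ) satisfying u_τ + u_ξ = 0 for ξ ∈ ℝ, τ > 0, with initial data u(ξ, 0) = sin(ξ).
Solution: By characteristics (dξ/dτ = 1), u(ξ,τ) = f(ξ - τ) with f = u(·, 0).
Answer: u(ξ, τ) = sin(ξ - τ)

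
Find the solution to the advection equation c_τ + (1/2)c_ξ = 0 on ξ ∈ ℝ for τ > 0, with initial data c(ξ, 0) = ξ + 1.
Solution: By characteristics (dξ/dτ = 1/2), c(ξ,τ) = f(ξ - (1/2)τ) with f = c(·, 0).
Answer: c(ξ, τ) = ξ - (1/2)τ + 1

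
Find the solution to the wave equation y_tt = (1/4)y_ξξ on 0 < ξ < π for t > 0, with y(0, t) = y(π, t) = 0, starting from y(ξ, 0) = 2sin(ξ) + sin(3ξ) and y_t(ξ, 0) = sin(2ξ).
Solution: Using separation of variables y = X(ξ)T(t):
Eigenfunctions: sin(nξ), n = 1, 2, 3, ...
General solution: y(ξ, t) = Σ [A_n cos(n t/2) + B_n sin(n t/2)] sin(nξ)
From y(ξ,0) = 2sin(ξ) + sin(3ξ): A_1=2, A_3=1. From y_t(ξ,0) = sin(2ξ), using y_t(ξ,0) = Σ ω_n B_n sin(nξ) with ω_n = n/2: B_2 = 1/1 = 1.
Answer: y(ξ, t) = sin(t)sin(2ξ) + 2sin(ξ)cos(t/2) + sin(3ξ)cos(3t/2)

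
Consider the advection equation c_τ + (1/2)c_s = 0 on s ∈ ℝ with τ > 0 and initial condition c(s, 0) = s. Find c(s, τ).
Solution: By method of characteristics (waves move right with speed 1/2):
Along characteristics s - (1/2)τ = const, c is constant, so c(s,τ) = f(s - (1/2)τ) with f = c(·, 0).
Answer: c(s, τ) = s - (1/2)τ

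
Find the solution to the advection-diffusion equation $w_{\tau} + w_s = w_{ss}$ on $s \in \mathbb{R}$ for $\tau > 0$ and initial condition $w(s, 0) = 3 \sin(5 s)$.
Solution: Moving frame: $\eta = s - \tau$, $\sigma = \tau$, $w = u(\eta,\sigma)$, so $w_{\tau} = u_{\sigma} - u_{\eta}$ and $w_{ss} = u_{\eta\eta}$.
Hence $w_{\tau} + w_s = u_{\sigma}$ and the PDE becomes the heat equation $u_{\sigma} = u_{\eta\eta}$ on $\eta \in \mathbb{R}$.
Initial data: $u(\eta,0) = w(\eta,0) = 3 \sin(5 \eta)$. Each mode $\sin(n\eta)$ decays as $e^{-n^2\sigma}$ on $\mathbb{R}$, so $u(\eta,\sigma) = \sum c_n e^{-n^2\sigma} \sin(n\eta)$ with $c_5=3$: $u(\eta,\sigma) = 3 e^{-25 \sigma} \sin(5 \eta)$.
Substituting back: $w(s,\tau) = u(s - \tau, \tau)$.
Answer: $w(s, \tau) = -3 e^{-25 \tau} \sin(5 \tau - 5 s)$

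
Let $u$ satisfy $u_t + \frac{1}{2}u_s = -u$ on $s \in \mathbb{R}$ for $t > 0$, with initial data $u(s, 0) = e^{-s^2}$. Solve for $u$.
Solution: Substitute $u = e^{-t}w$.
Then $u_t = e^{-t}(w_t - w)$, $u_s = e^{-t}w_s$; substituting and dividing by $e^{-t}$, the lower-order terms cancel: $w_t + \frac{1}{2}w_s = 0$ (standard advection equation).
Data for $w$: $w(s,0) = u(s,0) = e^{-s^2}$.
By characteristics ($ds/dt = 1/2$), $w(s,t) = f(s - \frac{1}{2}t)$ with $f = w( \cdot , 0)$.
So $w(s,t) = e^{-(s - t/2)^2}$, and $u(s,t) = e^{-t}w(s,t)$.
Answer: $u(s, t) = e^{-t} e^{-(s - t/2)^2}$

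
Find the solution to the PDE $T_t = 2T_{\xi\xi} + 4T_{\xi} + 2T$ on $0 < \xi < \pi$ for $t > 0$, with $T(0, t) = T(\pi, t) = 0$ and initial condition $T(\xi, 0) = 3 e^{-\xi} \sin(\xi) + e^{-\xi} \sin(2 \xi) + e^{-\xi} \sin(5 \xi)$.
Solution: Substitute $T = e^{-\xi}u$.
Then $T_{\xi} = e^{-\xi}(u_{\xi} - u)$, $T_{\xi\xi} = e^{-\xi}(u_{\xi\xi} - 2u_{\xi} + u)$, $T_t = e^{-\xi}u_t$; substituting and dividing by $e^{-\xi}$, the lower-order terms cancel: $u_t = 2u_{\xi\xi}$ (standard heat equation).
Data for $u$: $u(\xi,0) = e^{\xi}T(\xi,0) = 3 \sin(\xi) + \sin(2 \xi) + \sin(5 \xi)$. The boundary conditions carry over: $u(0,t) = u(\pi,t) = 0$.
Separating variables: $u = \sum c_n e^{-2n^2t} \sin(n\xi)$. From $u(\xi,0) = 3 \sin(\xi) + \sin(2 \xi) + \sin(5 \xi)$: $c_1=3, c_2=1, c_5=1$.
So $u(\xi,t) = 3 e^{-2 t} \sin(\xi) + e^{-8 t} \sin(2 \xi) + e^{-50 t} \sin(5 \xi)$, and $T(\xi,t) = e^{-\xi}u(\xi,t)$.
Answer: $T(\xi, t) = 3 e^{-\xi} e^{-2 t} \sin(\xi) + e^{-\xi} e^{-8 t} \sin(2 \xi) + e^{-\xi} e^{-50 t} \sin(5 \xi)$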